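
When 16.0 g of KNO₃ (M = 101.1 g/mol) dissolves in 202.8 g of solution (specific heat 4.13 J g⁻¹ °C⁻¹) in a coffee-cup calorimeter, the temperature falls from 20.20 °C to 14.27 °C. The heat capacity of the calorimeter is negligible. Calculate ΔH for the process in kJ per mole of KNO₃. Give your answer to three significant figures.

|ΔT| = |14.27 − 20.20| = 5.93 °C
|q_surr| = (202.8 × 4.13) × 5.93 = 837.564 × 5.93 = 4967 J
n(KNO₃) = 16.0 / 101.1 = 0.1583 mol
Temperature fell, so q_rxn = +|q_surr| = 4.967 kJ
ΔH = q_rxn / n = 31.38 kJ/mol

ΔH = 31.4 kJ/mol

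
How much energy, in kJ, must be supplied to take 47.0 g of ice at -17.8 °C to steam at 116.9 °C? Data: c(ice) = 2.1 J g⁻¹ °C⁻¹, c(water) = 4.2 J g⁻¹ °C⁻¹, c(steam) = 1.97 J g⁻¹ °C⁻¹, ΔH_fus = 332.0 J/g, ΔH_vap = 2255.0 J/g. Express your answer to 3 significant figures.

q1 (heat ice -17.8→0.0 °C): 47.0 × 2.1 × 17.8 = 1757 J
q2 (melt at 0 °C): 47.0 × 332.0 = 15604 J
q3 (heat water 0.0→100.0 °C): 47.0 × 4.2 × 100.0 = 19740 J
q4 (vaporize at 100 °C): 47.0 × 2255.0 = 105985 J
q5 (heat steam 100.0→116.9 °C): 47.0 × 1.97 × 16.9 = 1565 J
Total: 1757 + 15604 + 19740 + 105985 + 1565 = 144651 J = 145 kJ

q = 145 kJ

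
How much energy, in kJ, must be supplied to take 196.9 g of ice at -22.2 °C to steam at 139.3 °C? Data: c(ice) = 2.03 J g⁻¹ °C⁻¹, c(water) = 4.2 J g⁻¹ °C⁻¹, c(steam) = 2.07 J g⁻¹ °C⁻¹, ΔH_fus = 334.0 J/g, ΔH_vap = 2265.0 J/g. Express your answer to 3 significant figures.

q = 619 kJ

q1 (heat ice -22.2→0.0 °C): 196.9 × 2.03 × 22.2 = 8873 J
q2 (melt at 0 °C): 196.9 × 334.0 = 65765 J
q3 (heat water 0.0→100.0 °C): 196.9 × 4.2 × 100.0 = 82698 J
q4 (vaporize at 100 °C): 196.9 × 2265.0 = 445979 J
q5 (heat steam 100.0→139.3 °C): 196.9 × 2.07 × 39.3 = 16018 J
Total: 8873 + 65765 + 82698 + 445979 + 16018 = 619333 J = 619 kJ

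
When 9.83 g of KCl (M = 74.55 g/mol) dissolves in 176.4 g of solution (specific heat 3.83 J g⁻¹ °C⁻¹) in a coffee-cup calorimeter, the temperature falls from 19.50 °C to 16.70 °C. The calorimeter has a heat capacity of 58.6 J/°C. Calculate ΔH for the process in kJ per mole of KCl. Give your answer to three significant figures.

ΔH = 15.6 kJ/mol

|ΔT| = |16.70 − 19.50| = 2.80 °C
|q_surr| = (176.4 × 3.83 + 58.6) × 2.80 = 734.212 × 2.80 = 2056 J
n(KCl) = 9.83 / 74.55 = 0.1319 mol
Temperature fell, so q_rxn = +|q_surr| = 2.056 kJ
ΔH = q_rxn / n = 15.59 kJ/mol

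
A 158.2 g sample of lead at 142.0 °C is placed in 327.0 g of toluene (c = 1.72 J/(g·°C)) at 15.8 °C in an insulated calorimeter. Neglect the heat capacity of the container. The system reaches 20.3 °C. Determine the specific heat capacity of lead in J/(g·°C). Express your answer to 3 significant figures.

c = 0.131 J/(g·°C)

q_gained = (327.0 × 1.72) × (20.3 − 15.8) = 2531 J
q_lost = 158.2 × c × (142.0 − 20.3) = 19252.94 c
Set equal: c = 2531 / 19252.94 = 0.131 J/(g·°C)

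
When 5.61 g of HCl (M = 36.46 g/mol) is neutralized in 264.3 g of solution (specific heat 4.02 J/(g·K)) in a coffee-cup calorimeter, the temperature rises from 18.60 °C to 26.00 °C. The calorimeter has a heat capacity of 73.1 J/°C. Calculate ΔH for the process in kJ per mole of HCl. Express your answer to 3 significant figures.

ΔH = -54.6 kJ/mol

|ΔT| = |26.00 − 18.60| = 7.40 °C
|q_surr| = (264.3 × 4.02 + 73.1) × 7.40 = 1135.586 × 7.40 = 8403 J
n(HCl) = 5.61 / 36.46 = 0.1539 mol
Temperature rose, so q_rxn = −|q_surr| = -8.403 kJ
ΔH = q_rxn / n = -54.60 kJ/mol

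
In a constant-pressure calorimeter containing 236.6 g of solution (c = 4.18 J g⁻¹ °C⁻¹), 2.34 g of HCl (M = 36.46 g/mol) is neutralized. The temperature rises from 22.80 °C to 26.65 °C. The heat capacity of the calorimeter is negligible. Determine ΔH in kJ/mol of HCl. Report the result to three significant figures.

|ΔT| = |26.65 − 22.80| = 3.85 °C
|q_surr| = (236.6 × 4.18) × 3.85 = 988.988 × 3.85 = 3808 J
n(HCl) = 2.34 / 36.46 = 0.06418 mol
Temperature rose, so q_rxn = −|q_surr| = -3.808 kJ
ΔH = q_rxn / n = -59.33 kJ/mol

ΔH = -59.3 kJ/mol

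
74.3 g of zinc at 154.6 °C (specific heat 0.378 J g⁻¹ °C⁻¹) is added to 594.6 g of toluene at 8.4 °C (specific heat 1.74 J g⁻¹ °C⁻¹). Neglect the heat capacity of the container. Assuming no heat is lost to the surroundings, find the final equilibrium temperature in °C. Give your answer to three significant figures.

T_f = 12.3 °C

Heat lost by zinc = heat gained by toluene.
(74.3)(0.378)(154.6 − T) = (594.6)(1.74)(T − 8.4)
28.0854 (154.6 − T) = 1034.604 (T − 8.4)
4342.0 − 28.0854 T = 1034.604 T − 8690.7
13032.7 = 1062.6894 T
T = 12.26 °C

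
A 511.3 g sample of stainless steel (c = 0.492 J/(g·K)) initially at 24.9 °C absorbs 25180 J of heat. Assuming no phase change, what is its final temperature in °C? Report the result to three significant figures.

ΔT = q / (m c) = 25180 / (511.3 × 0.492) = 100.1 °C
T_f = 24.9 + 100.1 = 125.0 °C

T_f = 125 °C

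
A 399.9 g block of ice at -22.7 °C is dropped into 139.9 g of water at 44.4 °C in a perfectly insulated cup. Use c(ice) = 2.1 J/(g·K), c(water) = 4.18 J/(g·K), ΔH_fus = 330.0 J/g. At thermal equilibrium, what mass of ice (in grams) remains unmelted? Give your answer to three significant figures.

Heat to warm all ice to 0 °C: 399.9×2.1×22.7 = 19063 J
Heat released by water cooling to 0 °C: 139.9×4.18×44.4 = 25964 J
25964 J < 19063 + 399.9×330.0 = 151030 J, so not all ice melts; final T = 0 °C.
Heat left for melting: 25964 − 19063 = 6901 J
Mass melted = 6901 / 330.0 = 20.91 g
Ice remaining = 399.9 − 20.91 = 378.99 g

m_ice remaining = 379 g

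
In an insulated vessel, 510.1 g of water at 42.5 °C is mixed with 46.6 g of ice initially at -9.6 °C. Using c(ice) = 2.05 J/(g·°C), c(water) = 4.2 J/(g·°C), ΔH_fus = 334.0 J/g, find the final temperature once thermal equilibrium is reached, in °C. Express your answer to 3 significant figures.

T_f = 31.9 °C

Heat to bring ice to 0 °C and melt it: q₁ = 46.6×2.05×9.6 + 46.6×334.0 = 16481 J
Heat the water can supply cooling to 0 °C: 510.1×4.2×42.5 = 91052.9 J > q₁, so all ice melts.
Energy balance: 510.1×4.2×(42.5 − T) = 16481 + 46.6×4.2×(T − 0)
2142.42(42.5 − T) = 16481 + 195.72 T
91052.9 − 16481 = 2338.14 T
T = 74571.9 / 2338.14 = 31.89 °C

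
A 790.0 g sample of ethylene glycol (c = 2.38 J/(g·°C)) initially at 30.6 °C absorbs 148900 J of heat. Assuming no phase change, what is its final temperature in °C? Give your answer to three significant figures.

T_f = 110 °C

ΔT = q / (m c) = 148900 / (790.0 × 2.38) = 79.19 °C
T_f = 30.6 + 79.19 = 109.79 °C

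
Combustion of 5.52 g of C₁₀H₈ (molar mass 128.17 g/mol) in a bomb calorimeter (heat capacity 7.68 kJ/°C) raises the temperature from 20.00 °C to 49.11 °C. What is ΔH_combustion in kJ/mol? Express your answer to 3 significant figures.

ΔT = 49.11 − 20.00 = 29.11 °C
q_cal = C_cal × ΔT = 7.68 × 29.11 = 223.5648 kJ
n = 5.52 / 128.17 = 0.04307 mol
q_rxn = −q_cal = -223.5648 kJ
ΔH = -223.5648 / 0.04307 = -5191 kJ/mol

ΔH = -5190 kJ/mol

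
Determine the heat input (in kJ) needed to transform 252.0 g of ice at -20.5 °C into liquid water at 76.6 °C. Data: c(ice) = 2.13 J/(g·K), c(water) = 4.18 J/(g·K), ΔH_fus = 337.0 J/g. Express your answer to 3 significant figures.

q = 177 kJ

q1 (heat ice -20.5→0.0 °C): 252.0 × 2.13 × 20.5 = 11004 J
q2 (melt at 0 °C): 252.0 × 337.0 = 84924 J
q3 (heat water 0.0→76.6 °C): 252.0 × 4.18 × 76.6 = 80687 J
Total: 11004 + 84924 + 80687 = 176615 J = 177 kJ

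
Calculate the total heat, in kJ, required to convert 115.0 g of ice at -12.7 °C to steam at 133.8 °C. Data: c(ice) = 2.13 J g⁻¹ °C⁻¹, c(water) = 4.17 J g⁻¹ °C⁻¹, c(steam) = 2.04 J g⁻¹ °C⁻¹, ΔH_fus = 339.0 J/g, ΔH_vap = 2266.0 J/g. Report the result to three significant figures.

q = 359 kJ

q1 (heat ice -12.7→0.0 °C): 115.0 × 2.13 × 12.7 = 3111 J
q2 (melt at 0 °C): 115.0 × 339.0 = 38985 J
q3 (heat water 0.0→100.0 °C): 115.0 × 4.17 × 100.0 = 47955 J
q4 (vaporize at 100 °C): 115.0 × 2266.0 = 260590 J
q5 (heat steam 100.0→133.8 °C): 115.0 × 2.04 × 33.8 = 7929 J
Total: 3111 + 38985 + 47955 + 260590 + 7929 = 358570 J = 359 kJ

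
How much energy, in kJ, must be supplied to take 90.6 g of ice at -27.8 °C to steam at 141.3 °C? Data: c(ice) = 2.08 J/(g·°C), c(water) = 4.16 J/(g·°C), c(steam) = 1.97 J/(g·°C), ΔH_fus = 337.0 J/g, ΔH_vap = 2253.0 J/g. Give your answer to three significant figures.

q = 285 kJ

q1 (heat ice -27.8→0.0 °C): 90.6 × 2.08 × 27.8 = 5239 J
q2 (melt at 0 °C): 90.6 × 337.0 = 30532 J
q3 (heat water 0.0→100.0 °C): 90.6 × 4.16 × 100.0 = 37690 J
q4 (vaporize at 100 °C): 90.6 × 2253.0 = 204122 J
q5 (heat steam 100.0→141.3 °C): 90.6 × 1.97 × 41.3 = 7371 J
Total: 5239 + 30532 + 37690 + 204122 + 7371 = 284954 J = 285 kJ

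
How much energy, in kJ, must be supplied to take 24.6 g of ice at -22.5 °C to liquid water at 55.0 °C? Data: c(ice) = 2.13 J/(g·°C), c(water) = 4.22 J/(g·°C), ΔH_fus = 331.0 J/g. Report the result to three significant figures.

q1 (heat ice -22.5→0.0 °C): 24.6 × 2.13 × 22.5 = 1179 J
q2 (melt at 0 °C): 24.6 × 331.0 = 8143 J
q3 (heat water 0.0→55.0 °C): 24.6 × 4.22 × 55.0 = 5710 J
Total: 1179 + 8143 + 5710 = 15032 J = 15.0 kJ

q = 15.0 kJ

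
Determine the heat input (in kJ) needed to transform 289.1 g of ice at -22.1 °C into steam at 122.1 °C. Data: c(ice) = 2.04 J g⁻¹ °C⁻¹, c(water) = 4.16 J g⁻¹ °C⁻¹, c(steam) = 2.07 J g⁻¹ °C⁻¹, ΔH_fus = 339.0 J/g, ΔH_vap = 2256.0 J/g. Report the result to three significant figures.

q1 (heat ice -22.1→0.0 °C): 289.1 × 2.04 × 22.1 = 13034 J
q2 (melt at 0 °C): 289.1 × 339.0 = 98005 J
q3 (heat water 0.0→100.0 °C): 289.1 × 4.16 × 100.0 = 120266 J
q4 (vaporize at 100 °C): 289.1 × 2256.0 = 652210 J
q5 (heat steam 100.0→122.1 °C): 289.1 × 2.07 × 22.1 = 13225 J
Total: 13034 + 98005 + 120266 + 652210 + 13225 = 896740 J = 897 kJ

q = 897 kJ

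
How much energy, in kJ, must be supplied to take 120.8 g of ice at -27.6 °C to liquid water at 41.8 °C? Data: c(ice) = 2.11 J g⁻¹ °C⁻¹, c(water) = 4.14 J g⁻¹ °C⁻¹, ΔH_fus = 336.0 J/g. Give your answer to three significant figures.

q = 68.5 kJ

q1 (heat ice -27.6→0.0 °C): 120.8 × 2.11 × 27.6 = 7035 J
q2 (melt at 0 °C): 120.8 × 336.0 = 40589 J
q3 (heat water 0.0→41.8 °C): 120.8 × 4.14 × 41.8 = 20905 J
Total: 7035 + 40589 + 20905 = 68529 J = 68.5 kJ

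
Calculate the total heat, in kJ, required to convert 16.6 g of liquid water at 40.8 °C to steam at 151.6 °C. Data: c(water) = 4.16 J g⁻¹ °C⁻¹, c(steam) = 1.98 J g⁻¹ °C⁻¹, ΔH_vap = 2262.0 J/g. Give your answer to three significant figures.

q1 (heat water 40.8→100.0 °C): 16.6 × 4.16 × 59.2 = 4088 J
q2 (vaporize at 100 °C): 16.6 × 2262.0 = 37549 J
q3 (heat steam 100.0→151.6 °C): 16.6 × 1.98 × 51.6 = 1696 J
Total: 4088 + 37549 + 1696 = 43333 J = 43.3 kJ

q = 43.3 kJ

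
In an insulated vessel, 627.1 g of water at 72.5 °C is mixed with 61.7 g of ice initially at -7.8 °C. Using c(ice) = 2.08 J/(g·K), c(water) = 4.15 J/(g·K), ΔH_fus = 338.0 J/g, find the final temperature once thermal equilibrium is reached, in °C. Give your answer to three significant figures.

Heat to bring ice to 0 °C and melt it: q₁ = 61.7×2.08×7.8 + 61.7×338.0 = 21856 J
Heat the water can supply cooling to 0 °C: 627.1×4.15×72.5 = 188679 J > q₁, so all ice melts.
Energy balance: 627.1×4.15×(72.5 − T) = 21856 + 61.7×4.15×(T − 0)
2602.465(72.5 − T) = 21856 + 256.055 T
188679 − 21856 = 2858.520 T
T = 166823 / 2858.520 = 58.36 °C

T_f = 58.4 °C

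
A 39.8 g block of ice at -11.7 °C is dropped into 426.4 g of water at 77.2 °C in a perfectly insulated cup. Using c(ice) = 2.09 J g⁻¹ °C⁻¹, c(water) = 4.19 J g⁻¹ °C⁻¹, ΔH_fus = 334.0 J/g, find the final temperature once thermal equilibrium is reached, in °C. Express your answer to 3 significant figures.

Heat to bring ice to 0 °C and melt it: q₁ = 39.8×2.09×11.7 + 39.8×334.0 = 14266 J
Heat the water can supply cooling to 0 °C: 426.4×4.19×77.2 = 137927 J > q₁, so all ice melts.
Energy balance: 426.4×4.19×(77.2 − T) = 14266 + 39.8×4.19×(T − 0)
1786.616(77.2 − T) = 14266 + 166.762 T
137927 − 14266 = 1953.378 T
T = 123661 / 1953.378 = 63.31 °C

T_f = 63.3 °C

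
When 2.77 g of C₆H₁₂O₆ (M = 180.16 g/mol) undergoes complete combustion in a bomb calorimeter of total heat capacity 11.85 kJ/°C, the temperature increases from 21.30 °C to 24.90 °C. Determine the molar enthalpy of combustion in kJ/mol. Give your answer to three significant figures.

ΔT = 24.90 − 21.30 = 3.60 °C
q_cal = C_cal × ΔT = 11.85 × 3.60 = 42.66 kJ
n = 2.77 / 180.16 = 0.01538 mol
q_rxn = −q_cal = -42.66 kJ
ΔH = -42.66 / 0.01538 = -2774 kJ/mol

ΔH = -2770 kJ/mol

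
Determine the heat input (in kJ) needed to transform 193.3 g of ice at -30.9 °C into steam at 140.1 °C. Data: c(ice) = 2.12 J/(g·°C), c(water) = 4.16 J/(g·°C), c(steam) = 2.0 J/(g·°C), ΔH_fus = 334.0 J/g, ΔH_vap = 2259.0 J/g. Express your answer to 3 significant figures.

q = 610 kJ

q1 (heat ice -30.9→0.0 °C): 193.3 × 2.12 × 30.9 = 12663 J
q2 (melt at 0 °C): 193.3 × 334.0 = 64562 J
q3 (heat water 0.0→100.0 °C): 193.3 × 4.16 × 100.0 = 80413 J
q4 (vaporize at 100 °C): 193.3 × 2259.0 = 436665 J
q5 (heat steam 100.0→140.1 °C): 193.3 × 2.0 × 40.1 = 15503 J
Total: 12663 + 64562 + 80413 + 436665 + 15503 = 609806 J = 610 kJ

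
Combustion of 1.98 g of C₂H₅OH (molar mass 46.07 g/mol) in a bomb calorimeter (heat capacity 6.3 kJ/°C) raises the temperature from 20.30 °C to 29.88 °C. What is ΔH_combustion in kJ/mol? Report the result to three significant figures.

ΔH = -1400 kJ/mol

ΔT = 29.88 − 20.30 = 9.58 °C
q_cal = C_cal × ΔT = 6.3 × 9.58 = 60.354 kJ
n = 1.98 / 46.07 = 0.04298 mol
q_rxn = −q_cal = -60.354 kJ
ΔH = -60.354 / 0.04298 = -1404 kJ/mol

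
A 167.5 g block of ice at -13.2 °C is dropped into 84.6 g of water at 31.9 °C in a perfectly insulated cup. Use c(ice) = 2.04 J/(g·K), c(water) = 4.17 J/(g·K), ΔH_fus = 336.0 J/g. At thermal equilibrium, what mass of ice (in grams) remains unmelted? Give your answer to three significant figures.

Heat to warm all ice to 0 °C: 167.5×2.04×13.2 = 4510.4 J
Heat released by water cooling to 0 °C: 84.6×4.17×31.9 = 11254 J
11254 J < 4510.4 + 167.5×336.0 = 60790.4 J, so not all ice melts; final T = 0 °C.
Heat left for melting: 11254 − 4510.4 = 6743.6 J
Mass melted = 6743.6 / 336.0 = 20.07 g
Ice remaining = 167.5 − 20.07 = 147.43 g

m_ice remaining = 147 g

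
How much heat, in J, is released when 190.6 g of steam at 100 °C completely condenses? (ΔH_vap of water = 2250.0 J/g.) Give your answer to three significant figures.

q = m × ΔH_vap = 190.6 × 2250.0 = 428900 J

q = 429000 J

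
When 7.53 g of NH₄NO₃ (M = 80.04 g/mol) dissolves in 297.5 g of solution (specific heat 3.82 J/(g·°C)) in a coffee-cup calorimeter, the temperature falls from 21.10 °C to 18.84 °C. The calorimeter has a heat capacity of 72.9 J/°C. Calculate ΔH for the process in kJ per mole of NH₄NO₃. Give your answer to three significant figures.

|ΔT| = |18.84 − 21.10| = 2.26 °C
|q_surr| = (297.5 × 3.82 + 72.9) × 2.26 = 1209.35 × 2.26 = 2733.1 J
n(NH₄NO₃) = 7.53 / 80.04 = 0.094078 mol
Temperature fell, so q_rxn = +|q_surr| = 2.7331 kJ
ΔH = q_rxn / n = 29.05 kJ/mol

ΔH = 29.1 kJ/mol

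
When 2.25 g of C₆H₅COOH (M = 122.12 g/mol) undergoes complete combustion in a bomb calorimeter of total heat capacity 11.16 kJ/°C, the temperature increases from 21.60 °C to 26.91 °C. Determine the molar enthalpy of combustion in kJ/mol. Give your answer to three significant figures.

ΔT = 26.91 − 21.60 = 5.31 °C
q_cal = C_cal × ΔT = 11.16 × 5.31 = 59.2596 kJ
n = 2.25 / 122.12 = 0.01842 mol
q_rxn = −q_cal = -59.2596 kJ
ΔH = -59.2596 / 0.01842 = -3217 kJ/mol

ΔH = -3220 kJ/mol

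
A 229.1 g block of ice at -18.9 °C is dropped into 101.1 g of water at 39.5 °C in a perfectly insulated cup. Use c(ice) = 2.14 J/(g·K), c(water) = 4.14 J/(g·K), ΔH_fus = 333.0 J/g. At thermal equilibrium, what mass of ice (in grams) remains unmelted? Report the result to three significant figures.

m_ice remaining = 207 g

Heat to warm all ice to 0 °C: 229.1×2.14×18.9 = 9266.2 J
Heat released by water cooling to 0 °C: 101.1×4.14×39.5 = 16533 J
16533 J < 9266.2 + 229.1×333.0 = 85556.5 J, so not all ice melts; final T = 0 °C.
Heat left for melting: 16533 − 9266.2 = 7266.8 J
Mass melted = 7266.8 / 333.0 = 21.82 g
Ice remaining = 229.1 − 21.82 = 207.28 g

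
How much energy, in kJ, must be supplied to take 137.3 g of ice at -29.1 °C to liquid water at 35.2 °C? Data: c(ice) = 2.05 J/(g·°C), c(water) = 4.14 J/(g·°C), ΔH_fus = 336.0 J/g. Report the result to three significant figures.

q = 74.3 kJ

q1 (heat ice -29.1→0.0 °C): 137.3 × 2.05 × 29.1 = 8191 J
q2 (melt at 0 °C): 137.3 × 336.0 = 46133 J
q3 (heat water 0.0→35.2 °C): 137.3 × 4.14 × 35.2 = 20008 J
Total: 8191 + 46133 + 20008 = 74332 J = 74.3 kJ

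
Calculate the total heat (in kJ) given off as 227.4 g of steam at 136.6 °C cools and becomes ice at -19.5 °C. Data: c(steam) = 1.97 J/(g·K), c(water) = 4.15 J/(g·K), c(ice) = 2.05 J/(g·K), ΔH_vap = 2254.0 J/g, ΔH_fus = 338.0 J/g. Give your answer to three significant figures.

q = 709 kJ

q1 (cool steam 136.6→100 °C): 227.4 × 1.97 × 36.6 = 16396 J
q2 (condense at 100 °C): 227.4 × 2254.0 = 512560 J
q3 (cool water 100→0 °C): 227.4 × 4.15 × 100.0 = 94371 J
q4 (freeze at 0 °C): 227.4 × 338.0 = 76861 J
q5 (cool ice 0→-19.5 °C): 227.4 × 2.05 × 19.5 = 9090 J
Total: 16396 + 512560 + 94371 + 76861 + 9090 = 709278 J = 709 kJ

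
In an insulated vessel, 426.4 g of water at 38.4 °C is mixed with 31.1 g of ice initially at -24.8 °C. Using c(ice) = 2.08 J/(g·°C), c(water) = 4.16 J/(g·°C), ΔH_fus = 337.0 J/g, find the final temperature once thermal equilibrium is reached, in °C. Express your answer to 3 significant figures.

T_f = 29.4 °C

Heat to bring ice to 0 °C and melt it: q₁ = 31.1×2.08×24.8 + 31.1×337.0 = 12085 J
Heat the water can supply cooling to 0 °C: 426.4×4.16×38.4 = 68114.8 J > q₁, so all ice melts.
Energy balance: 426.4×4.16×(38.4 − T) = 12085 + 31.1×4.16×(T − 0)
1773.824(38.4 − T) = 12085 + 129.376 T
68114.8 − 12085 = 1903.200 T
T = 56029.8 / 1903.200 = 29.44 °C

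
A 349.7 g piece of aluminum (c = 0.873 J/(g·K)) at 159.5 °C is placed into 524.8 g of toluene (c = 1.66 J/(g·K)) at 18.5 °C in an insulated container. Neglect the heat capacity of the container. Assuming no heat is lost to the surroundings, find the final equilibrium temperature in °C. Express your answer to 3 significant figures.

Heat lost by aluminum = heat gained by toluene.
(349.7)(0.873)(159.5 − T) = (524.8)(1.66)(T − 18.5)
305.2881 (159.5 − T) = 871.168 (T − 18.5)
48693 − 305.2881 T = 871.168 T − 16117
64810 = 1176.4561 T
T = 55.09 °C

T_f = 55.1 °C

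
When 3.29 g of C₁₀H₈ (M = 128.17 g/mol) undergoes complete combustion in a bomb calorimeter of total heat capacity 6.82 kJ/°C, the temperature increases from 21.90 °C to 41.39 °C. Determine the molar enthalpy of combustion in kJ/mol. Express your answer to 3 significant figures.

ΔT = 41.39 − 21.90 = 19.49 °C
q_cal = C_cal × ΔT = 6.82 × 19.49 = 132.9218 kJ
n = 3.29 / 128.17 = 0.02567 mol
q_rxn = −q_cal = -132.9218 kJ
ΔH = -132.9218 / 0.02567 = -5178 kJ/mol

ΔH = -5180 kJ/mol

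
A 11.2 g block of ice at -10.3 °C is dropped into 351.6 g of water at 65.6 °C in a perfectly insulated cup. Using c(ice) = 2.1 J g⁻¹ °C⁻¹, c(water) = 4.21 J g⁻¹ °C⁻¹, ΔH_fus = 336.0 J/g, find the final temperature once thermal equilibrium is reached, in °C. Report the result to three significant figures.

T_f = 61.0 °C

Heat to bring ice to 0 °C and melt it: q₁ = 11.2×2.1×10.3 + 11.2×336.0 = 4005.5 J
Heat the water can supply cooling to 0 °C: 351.6×4.21×65.6 = 97103.5 J > q₁, so all ice melts.
Energy balance: 351.6×4.21×(65.6 − T) = 4005.5 + 11.2×4.21×(T − 0)
1480.236(65.6 − T) = 4005.5 + 47.152 T
97103.5 − 4005.5 = 1527.388 T
T = 93098.0 / 1527.388 = 60.95 °C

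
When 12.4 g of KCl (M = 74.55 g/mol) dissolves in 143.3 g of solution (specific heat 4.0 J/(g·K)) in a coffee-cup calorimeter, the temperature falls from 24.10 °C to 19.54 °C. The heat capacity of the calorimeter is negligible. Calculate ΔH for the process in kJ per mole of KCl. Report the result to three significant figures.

|ΔT| = |19.54 − 24.10| = 4.56 °C
|q_surr| = (143.3 × 4.0) × 4.56 = 573.2 × 4.56 = 2614 J
n(KCl) = 12.4 / 74.55 = 0.1663 mol
Temperature fell, so q_rxn = +|q_surr| = 2.614 kJ
ΔH = q_rxn / n = 15.72 kJ/mol

ΔH = 15.7 kJ/mol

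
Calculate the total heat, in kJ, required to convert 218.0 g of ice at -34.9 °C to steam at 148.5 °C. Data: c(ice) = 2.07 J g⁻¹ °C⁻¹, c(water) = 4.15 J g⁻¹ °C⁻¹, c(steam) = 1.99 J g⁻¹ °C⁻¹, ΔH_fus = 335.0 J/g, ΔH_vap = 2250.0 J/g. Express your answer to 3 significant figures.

q = 691 kJ

q1 (heat ice -34.9→0.0 °C): 218.0 × 2.07 × 34.9 = 15749 J
q2 (melt at 0 °C): 218.0 × 335.0 = 73030 J
q3 (heat water 0.0→100.0 °C): 218.0 × 4.15 × 100.0 = 90470 J
q4 (vaporize at 100 °C): 218.0 × 2250.0 = 490500 J
q5 (heat steam 100.0→148.5 °C): 218.0 × 1.99 × 48.5 = 21040 J
Total: 15749 + 73030 + 90470 + 490500 + 21040 = 690789 J = 691 kJ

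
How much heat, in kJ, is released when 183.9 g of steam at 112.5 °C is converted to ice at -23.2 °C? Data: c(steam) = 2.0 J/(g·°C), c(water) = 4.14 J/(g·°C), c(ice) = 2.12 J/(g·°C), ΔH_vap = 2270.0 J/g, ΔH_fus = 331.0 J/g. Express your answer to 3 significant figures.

q = 568 kJ

q1 (cool steam 112.5→100 °C): 183.9 × 2.0 × 12.5 = 4598 J
q2 (condense at 100 °C): 183.9 × 2270.0 = 417453 J
q3 (cool water 100→0 °C): 183.9 × 4.14 × 100.0 = 76135 J
q4 (freeze at 0 °C): 183.9 × 331.0 = 60871 J
q5 (cool ice 0→-23.2 °C): 183.9 × 2.12 × 23.2 = 9045 J
Total: 4598 + 417453 + 76135 + 60871 + 9045 = 568102 J = 568 kJ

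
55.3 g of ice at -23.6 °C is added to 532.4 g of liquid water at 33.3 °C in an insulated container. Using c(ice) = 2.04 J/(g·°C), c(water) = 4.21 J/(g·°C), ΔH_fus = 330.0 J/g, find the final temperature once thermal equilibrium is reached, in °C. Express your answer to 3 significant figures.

T_f = 21.7 °C

Heat to bring ice to 0 °C and melt it: q₁ = 55.3×2.04×23.6 + 55.3×330.0 = 20911 J
Heat the water can supply cooling to 0 °C: 532.4×4.21×33.3 = 74638.8 J > q₁, so all ice melts.
Energy balance: 532.4×4.21×(33.3 − T) = 20911 + 55.3×4.21×(T − 0)
2241.404(33.3 − T) = 20911 + 232.813 T
74638.8 − 20911 = 2474.217 T
T = 53727.8 / 2474.217 = 21.72 °C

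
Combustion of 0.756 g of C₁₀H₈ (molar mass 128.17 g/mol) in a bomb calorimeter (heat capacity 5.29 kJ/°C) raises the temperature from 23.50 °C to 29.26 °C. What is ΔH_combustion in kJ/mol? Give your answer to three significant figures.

ΔH = -5170 kJ/mol

ΔT = 29.26 − 23.50 = 5.76 °C
q_cal = C_cal × ΔT = 5.29 × 5.76 = 30.4704 kJ
n = 0.756 / 128.17 = 0.005898 mol
q_rxn = −q_cal = -30.4704 kJ
ΔH = -30.4704 / 0.005898 = -5166 kJ/mol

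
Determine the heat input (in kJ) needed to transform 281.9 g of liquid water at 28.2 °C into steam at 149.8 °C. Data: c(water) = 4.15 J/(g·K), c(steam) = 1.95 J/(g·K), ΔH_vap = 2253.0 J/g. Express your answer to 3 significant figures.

q1 (heat water 28.2→100.0 °C): 281.9 × 4.15 × 71.8 = 83998 J
q2 (vaporize at 100 °C): 281.9 × 2253.0 = 635121 J
q3 (heat steam 100.0→149.8 °C): 281.9 × 1.95 × 49.8 = 27375 J
Total: 83998 + 635121 + 27375 = 746494 J = 746 kJ

q = 746 kJ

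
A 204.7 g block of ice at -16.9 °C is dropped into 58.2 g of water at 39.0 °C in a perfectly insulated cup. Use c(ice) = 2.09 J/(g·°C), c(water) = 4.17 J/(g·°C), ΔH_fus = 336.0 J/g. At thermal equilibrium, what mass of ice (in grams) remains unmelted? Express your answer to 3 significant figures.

Heat to warm all ice to 0 °C: 204.7×2.09×16.9 = 7230.2 J
Heat released by water cooling to 0 °C: 58.2×4.17×39.0 = 9465.1 J
9465.1 J < 7230.2 + 204.7×336.0 = 76009.4 J, so not all ice melts; final T = 0 °C.
Heat left for melting: 9465.1 − 7230.2 = 2234.9 J
Mass melted = 2234.9 / 336.0 = 6.651 g
Ice remaining = 204.7 − 6.651 = 198.049 g

m_ice remaining = 198 g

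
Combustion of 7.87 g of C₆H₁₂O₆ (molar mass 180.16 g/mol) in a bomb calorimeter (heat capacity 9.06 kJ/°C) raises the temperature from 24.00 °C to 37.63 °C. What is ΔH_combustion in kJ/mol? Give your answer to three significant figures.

ΔT = 37.63 − 24.00 = 13.63 °C
q_cal = C_cal × ΔT = 9.06 × 13.63 = 123.4878 kJ
n = 7.87 / 180.16 = 0.04368 mol
q_rxn = −q_cal = -123.4878 kJ
ΔH = -123.4878 / 0.04368 = -2827 kJ/mol

ΔH = -2830 kJ/mol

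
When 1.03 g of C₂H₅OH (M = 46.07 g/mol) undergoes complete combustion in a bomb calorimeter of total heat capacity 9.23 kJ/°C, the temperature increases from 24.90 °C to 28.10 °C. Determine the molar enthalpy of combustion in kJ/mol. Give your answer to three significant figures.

ΔT = 28.10 − 24.90 = 3.20 °C
q_cal = C_cal × ΔT = 9.23 × 3.20 = 29.536 kJ
n = 1.03 / 46.07 = 0.02236 mol
q_rxn = −q_cal = -29.536 kJ
ΔH = -29.536 / 0.02236 = -1321 kJ/mol

ΔH = -1320 kJ/mol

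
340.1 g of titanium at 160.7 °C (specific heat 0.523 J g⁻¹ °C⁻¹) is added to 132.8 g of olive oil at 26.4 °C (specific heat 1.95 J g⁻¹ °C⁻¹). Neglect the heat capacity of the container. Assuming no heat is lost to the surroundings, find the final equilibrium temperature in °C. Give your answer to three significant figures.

Heat lost by titanium = heat gained by olive oil.
(340.1)(0.523)(160.7 − T) = (132.8)(1.95)(T − 26.4)
177.8723 (160.7 − T) = 258.96 (T − 26.4)
28584 − 177.8723 T = 258.96 T − 6836.5
35420.5 = 436.8323 T
T = 81.08 °C

T_f = 81.1 °C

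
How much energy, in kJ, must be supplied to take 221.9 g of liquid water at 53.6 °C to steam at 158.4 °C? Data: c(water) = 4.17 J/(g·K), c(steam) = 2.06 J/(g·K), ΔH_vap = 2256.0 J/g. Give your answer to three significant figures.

q = 570 kJ

q1 (heat water 53.6→100.0 °C): 221.9 × 4.17 × 46.4 = 42935 J
q2 (vaporize at 100 °C): 221.9 × 2256.0 = 500606 J
q3 (heat steam 100.0→158.4 °C): 221.9 × 2.06 × 58.4 = 26695 J
Total: 42935 + 500606 + 26695 = 570236 J = 570 kJ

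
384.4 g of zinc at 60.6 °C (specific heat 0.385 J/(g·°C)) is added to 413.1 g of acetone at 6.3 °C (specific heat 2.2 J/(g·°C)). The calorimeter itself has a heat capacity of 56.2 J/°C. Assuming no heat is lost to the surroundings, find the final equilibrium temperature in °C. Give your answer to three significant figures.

Heat lost by zinc = heat gained by acetone + calorimeter.
(384.4)(0.385)(60.6 − T) = [(413.1)(2.2) + 56.2](T − 6.3)
147.994 (60.6 − T) = 965.02 (T − 6.3)
8968.4 − 147.994 T = 965.02 T − 6079.6
15048.0 = 1113.014 T
T = 13.52 °C

T_f = 13.5 °C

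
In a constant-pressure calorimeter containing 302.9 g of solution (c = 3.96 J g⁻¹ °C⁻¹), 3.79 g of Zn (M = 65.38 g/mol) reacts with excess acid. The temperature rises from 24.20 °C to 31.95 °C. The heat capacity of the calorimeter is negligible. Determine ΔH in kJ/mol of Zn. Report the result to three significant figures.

|ΔT| = |31.95 − 24.20| = 7.75 °C
|q_surr| = (302.9 × 3.96) × 7.75 = 1199.484 × 7.75 = 9296 J
n(Zn) = 3.79 / 65.38 = 0.05797 mol
Temperature rose, so q_rxn = −|q_surr| = -9.296 kJ
ΔH = q_rxn / n = -160.4 kJ/mol

ΔH = -160 kJ/mol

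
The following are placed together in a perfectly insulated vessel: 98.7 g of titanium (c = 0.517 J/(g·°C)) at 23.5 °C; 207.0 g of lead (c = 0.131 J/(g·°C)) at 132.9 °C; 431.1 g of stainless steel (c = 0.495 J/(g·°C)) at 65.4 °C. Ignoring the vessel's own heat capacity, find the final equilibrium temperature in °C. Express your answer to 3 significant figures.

Σ mᵢcᵢ(T − Tᵢ) = 0  ⇒  T = Σ mᵢcᵢTᵢ / Σ mᵢcᵢ
Σ mᵢcᵢ = 98.7×0.517 + 207.0×0.131 + 431.1×0.495 = 291.5394
Σ mᵢcᵢTᵢ = 51.0279×23.5 + 27.117×132.9 + 213.3945×65.4 = 18759
T = 18759 / 291.5394 = 64.34 °C

T_f = 64.3 °C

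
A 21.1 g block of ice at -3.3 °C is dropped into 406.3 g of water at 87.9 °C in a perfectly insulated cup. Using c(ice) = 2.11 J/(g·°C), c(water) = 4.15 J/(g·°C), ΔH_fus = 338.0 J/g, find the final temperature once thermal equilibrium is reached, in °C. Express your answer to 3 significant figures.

T_f = 79.5 °C

Heat to bring ice to 0 °C and melt it: q₁ = 21.1×2.11×3.3 + 21.1×338.0 = 7278.7 J
Heat the water can supply cooling to 0 °C: 406.3×4.15×87.9 = 148212 J > q₁, so all ice melts.
Energy balance: 406.3×4.15×(87.9 − T) = 7278.7 + 21.1×4.15×(T − 0)
1686.145(87.9 − T) = 7278.7 + 87.565 T
148212 − 7278.7 = 1773.710 T
T = 140933.3 / 1773.710 = 79.46 °C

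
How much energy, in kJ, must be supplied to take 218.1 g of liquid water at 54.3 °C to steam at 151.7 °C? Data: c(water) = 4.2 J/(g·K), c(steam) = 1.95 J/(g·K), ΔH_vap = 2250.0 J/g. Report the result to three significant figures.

q = 555 kJ

q1 (heat water 54.3→100.0 °C): 218.1 × 4.2 × 45.7 = 41862 J
q2 (vaporize at 100 °C): 218.1 × 2250.0 = 490725 J
q3 (heat steam 100.0→151.7 °C): 218.1 × 1.95 × 51.7 = 21988 J
Total: 41862 + 490725 + 21988 = 554575 J = 555 kJ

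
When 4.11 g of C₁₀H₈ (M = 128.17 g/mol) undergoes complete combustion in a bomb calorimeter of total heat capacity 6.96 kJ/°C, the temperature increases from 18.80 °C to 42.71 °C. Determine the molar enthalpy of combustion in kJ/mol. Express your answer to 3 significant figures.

ΔH = -5190 kJ/mol

ΔT = 42.71 − 18.80 = 23.91 °C
q_cal = C_cal × ΔT = 6.96 × 23.91 = 166.4136 kJ
n = 4.11 / 128.17 = 0.03207 mol
q_rxn = −q_cal = -166.4136 kJ
ΔH = -166.4136 / 0.03207 = -5189 kJ/mol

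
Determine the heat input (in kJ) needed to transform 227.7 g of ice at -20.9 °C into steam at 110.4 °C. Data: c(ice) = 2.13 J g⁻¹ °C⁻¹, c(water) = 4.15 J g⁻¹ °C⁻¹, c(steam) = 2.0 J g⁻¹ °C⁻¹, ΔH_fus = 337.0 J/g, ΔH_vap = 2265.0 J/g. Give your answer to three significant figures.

q1 (heat ice -20.9→0.0 °C): 227.7 × 2.13 × 20.9 = 10137 J
q2 (melt at 0 °C): 227.7 × 337.0 = 76735 J
q3 (heat water 0.0→100.0 °C): 227.7 × 4.15 × 100.0 = 94496 J
q4 (vaporize at 100 °C): 227.7 × 2265.0 = 515741 J
q5 (heat steam 100.0→110.4 °C): 227.7 × 2.0 × 10.4 = 4736 J
Total: 10137 + 76735 + 94496 + 515741 + 4736 = 701845 J = 702 kJ

q = 702 kJ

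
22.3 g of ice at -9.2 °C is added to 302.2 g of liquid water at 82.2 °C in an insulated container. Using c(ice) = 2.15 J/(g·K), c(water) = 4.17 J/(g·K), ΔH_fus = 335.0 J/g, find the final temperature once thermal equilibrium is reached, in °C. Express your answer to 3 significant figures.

Heat to bring ice to 0 °C and melt it: q₁ = 22.3×2.15×9.2 + 22.3×335.0 = 7911.6 J
Heat the water can supply cooling to 0 °C: 302.2×4.17×82.2 = 103586 J > q₁, so all ice melts.
Energy balance: 302.2×4.17×(82.2 − T) = 7911.6 + 22.3×4.17×(T − 0)
1260.174(82.2 − T) = 7911.6 + 92.991 T
103586 − 7911.6 = 1353.165 T
T = 95674.4 / 1353.165 = 70.70 °C

T_f = 70.7 °C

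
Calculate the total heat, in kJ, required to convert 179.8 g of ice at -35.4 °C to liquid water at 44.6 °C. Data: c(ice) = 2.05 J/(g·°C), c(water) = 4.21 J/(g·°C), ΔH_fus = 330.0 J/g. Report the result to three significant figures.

q = 106 kJ

q1 (heat ice -35.4→0.0 °C): 179.8 × 2.05 × 35.4 = 13048 J
q2 (melt at 0 °C): 179.8 × 330.0 = 59334 J
q3 (heat water 0.0→44.6 °C): 179.8 × 4.21 × 44.6 = 33760 J
Total: 13048 + 59334 + 33760 = 106142 J = 106 kJ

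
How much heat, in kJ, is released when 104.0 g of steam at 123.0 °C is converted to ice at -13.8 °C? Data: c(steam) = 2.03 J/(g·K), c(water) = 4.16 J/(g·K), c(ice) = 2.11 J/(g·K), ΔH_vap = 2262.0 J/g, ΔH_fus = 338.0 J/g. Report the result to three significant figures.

q = 322 kJ

q1 (cool steam 123.0→100 °C): 104.0 × 2.03 × 23.0 = 4856 J
q2 (condense at 100 °C): 104.0 × 2262.0 = 235248 J
q3 (cool water 100→0 °C): 104.0 × 4.16 × 100.0 = 43264 J
q4 (freeze at 0 °C): 104.0 × 338.0 = 35152 J
q5 (cool ice 0→-13.8 °C): 104.0 × 2.11 × 13.8 = 3028 J
Total: 4856 + 235248 + 43264 + 35152 + 3028 = 321548 J = 322 kJ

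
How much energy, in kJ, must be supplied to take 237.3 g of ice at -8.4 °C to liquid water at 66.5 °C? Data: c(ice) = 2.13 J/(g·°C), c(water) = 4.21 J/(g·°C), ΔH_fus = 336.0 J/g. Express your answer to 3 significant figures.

q1 (heat ice -8.4→0.0 °C): 237.3 × 2.13 × 8.4 = 4246 J
q2 (melt at 0 °C): 237.3 × 336.0 = 79733 J
q3 (heat water 0.0→66.5 °C): 237.3 × 4.21 × 66.5 = 66436 J
Total: 4246 + 79733 + 66436 = 150415 J = 150 kJ

q = 150 kJ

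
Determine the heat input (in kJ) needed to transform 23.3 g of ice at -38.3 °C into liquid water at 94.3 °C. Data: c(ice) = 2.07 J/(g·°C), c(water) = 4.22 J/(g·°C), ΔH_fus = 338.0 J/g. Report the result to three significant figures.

q = 19.0 kJ

q1 (heat ice -38.3→0.0 °C): 23.3 × 2.07 × 38.3 = 1847 J
q2 (melt at 0 °C): 23.3 × 338.0 = 7875 J
q3 (heat water 0.0→94.3 °C): 23.3 × 4.22 × 94.3 = 9272 J
Total: 1847 + 7875 + 9272 = 18994 J = 19.0 kJ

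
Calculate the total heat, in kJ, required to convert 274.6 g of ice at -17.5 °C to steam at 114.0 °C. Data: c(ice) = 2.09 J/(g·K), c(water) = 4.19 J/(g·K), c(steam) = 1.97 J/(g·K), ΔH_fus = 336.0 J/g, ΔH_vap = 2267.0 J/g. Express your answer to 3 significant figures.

q1 (heat ice -17.5→0.0 °C): 274.6 × 2.09 × 17.5 = 10043 J
q2 (melt at 0 °C): 274.6 × 336.0 = 92266 J
q3 (heat water 0.0→100.0 °C): 274.6 × 4.19 × 100.0 = 115057 J
q4 (vaporize at 100 °C): 274.6 × 2267.0 = 622518 J
q5 (heat steam 100.0→114.0 °C): 274.6 × 1.97 × 14.0 = 7573 J
Total: 10043 + 92266 + 115057 + 622518 + 7573 = 847457 J = 847 kJ

q = 847 kJ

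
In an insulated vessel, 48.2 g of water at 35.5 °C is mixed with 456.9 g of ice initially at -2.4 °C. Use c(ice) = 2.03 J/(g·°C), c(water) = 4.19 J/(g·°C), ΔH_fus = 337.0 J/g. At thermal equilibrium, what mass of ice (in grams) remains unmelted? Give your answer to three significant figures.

m_ice remaining = 442 g

Heat to warm all ice to 0 °C: 456.9×2.03×2.4 = 2226.0 J
Heat released by water cooling to 0 °C: 48.2×4.19×35.5 = 7169.5 J
7169.5 J < 2226.0 + 456.9×337.0 = 156201.3 J, so not all ice melts; final T = 0 °C.
Heat left for melting: 7169.5 − 2226.0 = 4943.5 J
Mass melted = 4943.5 / 337.0 = 14.67 g
Ice remaining = 456.9 − 14.67 = 442.23 g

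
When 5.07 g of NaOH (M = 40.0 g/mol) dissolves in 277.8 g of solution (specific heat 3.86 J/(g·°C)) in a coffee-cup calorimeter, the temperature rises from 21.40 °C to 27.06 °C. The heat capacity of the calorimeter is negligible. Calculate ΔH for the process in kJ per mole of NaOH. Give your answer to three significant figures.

|ΔT| = |27.06 − 21.40| = 5.66 °C
|q_surr| = (277.8 × 3.86) × 5.66 = 1072.308 × 5.66 = 6069 J
n(NaOH) = 5.07 / 40.0 = 0.1268 mol
Temperature rose, so q_rxn = −|q_surr| = -6.069 kJ
ΔH = q_rxn / n = -47.86 kJ/mol

ΔH = -47.9 kJ/mol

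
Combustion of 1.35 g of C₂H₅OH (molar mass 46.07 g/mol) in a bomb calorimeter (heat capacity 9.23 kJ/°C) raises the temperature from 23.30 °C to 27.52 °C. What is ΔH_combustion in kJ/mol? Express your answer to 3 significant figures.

ΔT = 27.52 − 23.30 = 4.22 °C
q_cal = C_cal × ΔT = 9.23 × 4.22 = 38.9506 kJ
n = 1.35 / 46.07 = 0.02930 mol
q_rxn = −q_cal = -38.9506 kJ
ΔH = -38.9506 / 0.02930 = -1329 kJ/mol

ΔH = -1330 kJ/mol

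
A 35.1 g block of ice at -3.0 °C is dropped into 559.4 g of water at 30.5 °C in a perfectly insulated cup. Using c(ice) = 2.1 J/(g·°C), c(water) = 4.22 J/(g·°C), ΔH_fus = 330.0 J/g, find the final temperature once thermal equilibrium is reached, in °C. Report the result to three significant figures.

T_f = 24.0 °C

Heat to bring ice to 0 °C and melt it: q₁ = 35.1×2.1×3.0 + 35.1×330.0 = 11804 J
Heat the water can supply cooling to 0 °C: 559.4×4.22×30.5 = 72000.4 J > q₁, so all ice melts.
Energy balance: 559.4×4.22×(30.5 − T) = 11804 + 35.1×4.22×(T − 0)
2360.668(30.5 − T) = 11804 + 148.122 T
72000.4 − 11804 = 2508.790 T
T = 60196.4 / 2508.790 = 23.99 °C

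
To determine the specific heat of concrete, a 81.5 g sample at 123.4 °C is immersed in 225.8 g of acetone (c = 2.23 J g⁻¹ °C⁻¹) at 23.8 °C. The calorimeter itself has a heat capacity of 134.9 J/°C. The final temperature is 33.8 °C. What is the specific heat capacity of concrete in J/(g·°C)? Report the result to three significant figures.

c = 0.874 J/(g·°C)

q_gained = (225.8 × 2.23 + 134.9) × (33.8 − 23.8) = 6384 J
q_lost = 81.5 × c × (123.4 − 33.8) = 7302.4 c
Set equal: c = 6384 / 7302.4 = 0.874 J/(g·°C)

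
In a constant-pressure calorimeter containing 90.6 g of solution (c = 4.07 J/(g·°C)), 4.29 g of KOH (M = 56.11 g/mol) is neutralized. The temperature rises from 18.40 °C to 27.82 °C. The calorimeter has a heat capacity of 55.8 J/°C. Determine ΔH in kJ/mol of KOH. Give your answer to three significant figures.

|ΔT| = |27.82 − 18.40| = 9.42 °C
|q_surr| = (90.6 × 4.07 + 55.8) × 9.42 = 424.542 × 9.42 = 3999 J
n(KOH) = 4.29 / 56.11 = 0.07646 mol
Temperature rose, so q_rxn = −|q_surr| = -3.999 kJ
ΔH = q_rxn / n = -52.30 kJ/mol

ΔH = -52.3 kJ/mol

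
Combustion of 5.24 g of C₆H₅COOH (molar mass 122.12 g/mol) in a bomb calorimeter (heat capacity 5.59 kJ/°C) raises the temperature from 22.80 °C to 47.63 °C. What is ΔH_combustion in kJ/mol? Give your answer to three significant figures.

ΔT = 47.63 − 22.80 = 24.83 °C
q_cal = C_cal × ΔT = 5.59 × 24.83 = 138.7997 kJ
n = 5.24 / 122.12 = 0.04291 mol
q_rxn = −q_cal = -138.7997 kJ
ΔH = -138.7997 / 0.04291 = -3234.7 kJ/mol

ΔH = -3230 kJ/mol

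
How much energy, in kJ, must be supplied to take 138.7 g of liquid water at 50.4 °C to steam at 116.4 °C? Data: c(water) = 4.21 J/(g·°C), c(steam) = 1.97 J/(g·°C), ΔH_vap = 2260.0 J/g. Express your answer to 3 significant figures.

q1 (heat water 50.4→100.0 °C): 138.7 × 4.21 × 49.6 = 28963 J
q2 (vaporize at 100 °C): 138.7 × 2260.0 = 313462 J
q3 (heat steam 100.0→116.4 °C): 138.7 × 1.97 × 16.4 = 4481 J
Total: 28963 + 313462 + 4481 = 346906 J = 347 kJ

q = 347 kJ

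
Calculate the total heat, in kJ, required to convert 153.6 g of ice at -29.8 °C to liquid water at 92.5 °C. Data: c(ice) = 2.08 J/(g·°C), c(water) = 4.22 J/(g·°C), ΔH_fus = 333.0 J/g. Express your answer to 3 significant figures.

q1 (heat ice -29.8→0.0 °C): 153.6 × 2.08 × 29.8 = 9521 J
q2 (melt at 0 °C): 153.6 × 333.0 = 51149 J
q3 (heat water 0.0→92.5 °C): 153.6 × 4.22 × 92.5 = 59958 J
Total: 9521 + 51149 + 59958 = 120628 J = 121 kJ

q = 121 kJ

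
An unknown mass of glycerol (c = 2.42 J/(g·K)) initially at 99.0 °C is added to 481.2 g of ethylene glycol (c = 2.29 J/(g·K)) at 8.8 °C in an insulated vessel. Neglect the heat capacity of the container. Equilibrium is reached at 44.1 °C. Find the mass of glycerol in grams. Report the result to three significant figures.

m = 293 g

q_gained = (481.2 × 2.29) × (44.1 − 8.8) = 38900 J
q_lost = m × 2.42 × (99.0 − 44.1) = 132.858 m
m = 38900 / 132.858 = 293 g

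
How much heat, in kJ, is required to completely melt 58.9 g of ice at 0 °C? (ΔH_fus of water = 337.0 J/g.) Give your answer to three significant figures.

q = 19.8 kJ

q = m × ΔH_fus = 58.9 × 337.0 = 19849 J = 19.8 kJ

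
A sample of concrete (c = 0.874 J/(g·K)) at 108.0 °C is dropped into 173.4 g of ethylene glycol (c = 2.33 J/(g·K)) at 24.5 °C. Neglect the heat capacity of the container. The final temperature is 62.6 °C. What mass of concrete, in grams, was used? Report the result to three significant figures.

q_gained = (173.4 × 2.33) × (62.6 − 24.5) = 15390 J
q_lost = m × 0.874 × (108.0 − 62.6) = 39.6796 m
m = 15390 / 39.6796 = 388 g

m = 388 g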